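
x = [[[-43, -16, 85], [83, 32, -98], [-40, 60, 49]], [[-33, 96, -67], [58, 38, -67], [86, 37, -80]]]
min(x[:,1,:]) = -98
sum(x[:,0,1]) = 80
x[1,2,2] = -80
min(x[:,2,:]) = -80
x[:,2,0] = [-40, 86]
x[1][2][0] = 86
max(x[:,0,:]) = 96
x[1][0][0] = -33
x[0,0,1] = -16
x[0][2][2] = 49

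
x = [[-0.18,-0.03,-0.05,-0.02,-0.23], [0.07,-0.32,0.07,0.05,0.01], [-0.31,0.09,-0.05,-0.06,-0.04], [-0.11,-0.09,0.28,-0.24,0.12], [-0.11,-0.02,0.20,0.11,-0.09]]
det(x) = 0.002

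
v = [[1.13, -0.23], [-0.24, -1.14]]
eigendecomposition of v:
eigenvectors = [[0.99, 0.1],[-0.1, 1.00]]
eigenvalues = [1.15, -1.16]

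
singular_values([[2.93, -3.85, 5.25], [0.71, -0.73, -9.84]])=[11.26, 4.7]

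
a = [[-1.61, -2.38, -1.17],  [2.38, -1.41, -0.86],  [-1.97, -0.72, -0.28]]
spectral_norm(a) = 3.65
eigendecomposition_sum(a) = [[-0.81+0.97j, (-1.19-1.16j), (-0.58-0.66j)], [(1.19+0.44j), (-0.71+1.52j), (-0.43+0.78j)], [-0.99+0.35j, (-0.36-1.33j), (-0.14-0.72j)]] + [[-0.81-0.97j, -1.19+1.16j, -0.58+0.66j], [1.19-0.44j, -0.71-1.52j, (-0.43-0.78j)], [(-0.99-0.35j), (-0.36+1.33j), (-0.14+0.72j)]] + [[0.00+0.00j, (-0-0j), -0.00-0.00j], [(-0-0j), 0j, 0j], [0j, -0.00-0.00j, (-0-0j)]]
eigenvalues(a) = [(-1.65+1.77j), (-1.65-1.77j), (-0+0j)]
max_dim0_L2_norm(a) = 3.48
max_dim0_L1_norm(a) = 5.96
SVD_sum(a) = [[-2.35,-1.34,-0.59], [0.98,0.56,0.24], [-1.76,-1.01,-0.44]] + [[0.74, -1.04, -0.58], [1.4, -1.97, -1.10], [-0.21, 0.29, 0.16]] + [[0.0,-0.00,0.0], [-0.00,0.00,-0.0], [-0.00,0.00,-0.00]]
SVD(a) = [[-0.76, -0.46, -0.46], [0.32, -0.88, 0.36], [-0.57, 0.13, 0.81]] @ diag([3.649577069408825, 3.0291561824321516, 0.00019203738740277478]) @ [[0.85, 0.49, 0.21], [-0.53, 0.74, 0.42], [-0.04, 0.46, -0.88]]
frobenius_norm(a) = 4.74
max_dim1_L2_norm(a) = 3.1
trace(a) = -3.30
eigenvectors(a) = [[0.20-0.57j, (0.2+0.57j), 0.04+0.00j], [(-0.61+0j), (-0.61-0j), -0.46+0.00j], [(0.39-0.32j), 0.39+0.32j, 0.88+0.00j]]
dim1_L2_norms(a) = [3.1, 2.9, 2.12]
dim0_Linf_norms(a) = [2.38, 2.38, 1.17]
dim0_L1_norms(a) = [5.96, 4.51, 2.31]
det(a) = -0.00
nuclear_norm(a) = 6.68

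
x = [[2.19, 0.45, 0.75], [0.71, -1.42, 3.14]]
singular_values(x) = [3.7, 2.06]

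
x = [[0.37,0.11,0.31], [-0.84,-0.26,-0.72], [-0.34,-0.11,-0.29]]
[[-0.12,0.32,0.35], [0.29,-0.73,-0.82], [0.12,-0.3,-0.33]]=x @ [[0.19,0.95,0.24], [-0.94,0.24,-0.24], [-0.29,-0.18,0.94]]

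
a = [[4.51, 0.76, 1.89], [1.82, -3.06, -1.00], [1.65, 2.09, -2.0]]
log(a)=[[1.67,  -0.56,  0.30],[0.85,  0.51,  -2.24],[-0.62,  3.03,  1.83]]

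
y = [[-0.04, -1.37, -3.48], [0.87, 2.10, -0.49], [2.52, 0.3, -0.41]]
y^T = [[-0.04,  0.87,  2.52],[-1.37,  2.10,  0.3],[-3.48,  -0.49,  -0.41]]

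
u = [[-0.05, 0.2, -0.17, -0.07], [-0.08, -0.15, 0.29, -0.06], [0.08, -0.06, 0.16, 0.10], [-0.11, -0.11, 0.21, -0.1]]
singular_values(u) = [0.51, 0.23, 0.08, 0.0]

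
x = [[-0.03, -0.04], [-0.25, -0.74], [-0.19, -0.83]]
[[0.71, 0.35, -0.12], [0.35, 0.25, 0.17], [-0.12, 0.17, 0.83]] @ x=[[-0.09,-0.19], [-0.11,-0.34], [-0.20,-0.81]]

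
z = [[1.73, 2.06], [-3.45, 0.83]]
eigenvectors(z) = [[(-0.1-0.6j),  -0.10+0.60j], [(0.79+0j),  0.79-0.00j]]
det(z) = 8.54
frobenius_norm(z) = 4.45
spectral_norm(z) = 3.87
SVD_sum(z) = [[1.86,0.13], [-3.38,-0.24]] + [[-0.13, 1.93], [-0.07, 1.07]]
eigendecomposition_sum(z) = [[0.86+1.20j, 1.03-0.50j], [-1.72+0.84j, 0.42+1.42j]] + [[0.86-1.20j,(1.03+0.5j)],[(-1.72-0.84j),0.42-1.42j]]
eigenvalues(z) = [(1.28+2.63j), (1.28-2.63j)]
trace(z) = 2.56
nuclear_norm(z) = 6.08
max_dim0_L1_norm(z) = 5.18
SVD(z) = [[-0.48,0.88], [0.88,0.48]] @ diag([3.8657966575656926, 2.209867915137445]) @ [[-1.00, -0.07], [-0.07, 1.0]]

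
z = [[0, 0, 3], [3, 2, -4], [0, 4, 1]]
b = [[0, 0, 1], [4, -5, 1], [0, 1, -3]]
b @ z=[[0, 4, 1], [-15, -6, 33], [3, -10, -7]]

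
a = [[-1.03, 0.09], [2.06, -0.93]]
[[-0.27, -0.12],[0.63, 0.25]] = a @[[0.25, 0.12], [-0.12, 0.0]]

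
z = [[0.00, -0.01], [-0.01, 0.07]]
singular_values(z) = [0.07, 0.0]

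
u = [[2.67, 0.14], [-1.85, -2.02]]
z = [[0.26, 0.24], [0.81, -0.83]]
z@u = [[0.25, -0.45], [3.7, 1.79]]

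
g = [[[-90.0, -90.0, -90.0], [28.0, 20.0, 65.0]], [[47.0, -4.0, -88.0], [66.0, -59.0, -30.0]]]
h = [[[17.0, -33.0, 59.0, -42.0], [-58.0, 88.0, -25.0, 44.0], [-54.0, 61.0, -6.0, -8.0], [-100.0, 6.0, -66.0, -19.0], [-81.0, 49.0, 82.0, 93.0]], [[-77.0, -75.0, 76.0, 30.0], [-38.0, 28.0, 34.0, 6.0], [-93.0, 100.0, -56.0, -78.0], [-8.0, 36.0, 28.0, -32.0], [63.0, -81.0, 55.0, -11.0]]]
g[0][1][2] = 65.0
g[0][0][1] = -90.0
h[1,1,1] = 28.0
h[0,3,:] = [-100.0, 6.0, -66.0, -19.0]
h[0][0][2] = 59.0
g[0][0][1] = -90.0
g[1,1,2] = -30.0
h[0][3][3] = -19.0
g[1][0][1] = -4.0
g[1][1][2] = -30.0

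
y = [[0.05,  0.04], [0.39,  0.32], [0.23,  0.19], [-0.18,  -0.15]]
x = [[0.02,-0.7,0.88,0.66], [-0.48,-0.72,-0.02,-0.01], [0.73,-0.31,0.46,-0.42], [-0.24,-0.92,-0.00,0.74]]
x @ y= [[-0.19, -0.15], [-0.31, -0.25], [0.1, 0.08], [-0.5, -0.42]]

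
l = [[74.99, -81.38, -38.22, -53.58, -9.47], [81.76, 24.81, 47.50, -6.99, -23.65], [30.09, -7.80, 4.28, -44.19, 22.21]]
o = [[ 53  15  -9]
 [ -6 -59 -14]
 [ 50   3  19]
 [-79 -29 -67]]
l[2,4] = 22.21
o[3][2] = -67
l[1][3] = -6.99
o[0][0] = 53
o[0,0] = 53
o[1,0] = -6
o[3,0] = -79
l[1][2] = 47.5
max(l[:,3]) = -6.99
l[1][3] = -6.99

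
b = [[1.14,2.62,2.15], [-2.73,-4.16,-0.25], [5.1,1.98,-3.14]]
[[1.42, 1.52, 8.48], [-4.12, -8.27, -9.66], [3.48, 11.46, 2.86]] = b @ [[-0.14,  0.52,  0.77], [1.12,  1.75,  1.73], [-0.63,  -1.7,  1.43]]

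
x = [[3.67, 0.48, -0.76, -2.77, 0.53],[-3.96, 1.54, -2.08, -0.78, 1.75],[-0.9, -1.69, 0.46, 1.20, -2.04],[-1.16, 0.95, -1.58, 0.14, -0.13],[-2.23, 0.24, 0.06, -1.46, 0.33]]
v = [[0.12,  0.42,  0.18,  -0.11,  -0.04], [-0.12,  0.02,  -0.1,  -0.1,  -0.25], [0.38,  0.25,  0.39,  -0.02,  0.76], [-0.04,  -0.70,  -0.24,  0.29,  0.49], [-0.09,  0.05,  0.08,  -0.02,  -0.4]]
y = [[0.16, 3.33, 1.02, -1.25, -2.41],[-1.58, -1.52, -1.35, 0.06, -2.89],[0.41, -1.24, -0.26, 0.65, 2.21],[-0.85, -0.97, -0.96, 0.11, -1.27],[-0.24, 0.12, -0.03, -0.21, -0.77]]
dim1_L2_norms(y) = [4.42, 3.87, 2.66, 2.05, 0.84]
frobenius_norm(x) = 8.36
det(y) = -0.00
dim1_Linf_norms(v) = [0.42, 0.25, 0.76, 0.7, 0.4]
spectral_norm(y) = 5.18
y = x @ v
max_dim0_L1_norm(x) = 11.92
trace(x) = 6.14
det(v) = -0.00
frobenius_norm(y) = 6.82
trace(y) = -2.28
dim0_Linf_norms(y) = [1.58, 3.33, 1.35, 1.25, 2.89]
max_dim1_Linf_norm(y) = 3.33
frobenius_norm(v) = 1.52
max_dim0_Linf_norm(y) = 3.33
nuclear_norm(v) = 2.38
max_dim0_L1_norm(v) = 1.94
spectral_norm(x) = 6.32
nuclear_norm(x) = 15.16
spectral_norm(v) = 1.12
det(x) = 44.45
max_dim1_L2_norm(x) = 5.1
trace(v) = 0.42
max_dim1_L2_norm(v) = 0.97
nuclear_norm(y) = 9.93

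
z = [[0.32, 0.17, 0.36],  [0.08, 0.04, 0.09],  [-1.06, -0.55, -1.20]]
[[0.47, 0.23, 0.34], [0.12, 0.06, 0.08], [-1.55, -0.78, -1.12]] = z @ [[2.42,  -0.77,  -1.58], [-0.16,  -0.33,  1.43], [-0.77,  1.48,  1.67]]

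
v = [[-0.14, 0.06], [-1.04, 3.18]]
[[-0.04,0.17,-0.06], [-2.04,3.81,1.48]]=v@[[0.04,-0.85,0.75], [-0.63,0.92,0.71]]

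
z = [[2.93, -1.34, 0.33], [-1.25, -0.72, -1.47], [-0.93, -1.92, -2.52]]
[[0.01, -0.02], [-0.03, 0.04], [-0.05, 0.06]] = z @ [[-0.00, 0.0], [-0.0, 0.01], [0.02, -0.03]]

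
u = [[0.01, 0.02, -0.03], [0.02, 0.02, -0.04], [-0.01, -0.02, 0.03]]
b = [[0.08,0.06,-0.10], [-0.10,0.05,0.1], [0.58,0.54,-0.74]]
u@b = [[-0.02, -0.01, 0.02],[-0.02, -0.02, 0.03],[0.02, 0.01, -0.02]]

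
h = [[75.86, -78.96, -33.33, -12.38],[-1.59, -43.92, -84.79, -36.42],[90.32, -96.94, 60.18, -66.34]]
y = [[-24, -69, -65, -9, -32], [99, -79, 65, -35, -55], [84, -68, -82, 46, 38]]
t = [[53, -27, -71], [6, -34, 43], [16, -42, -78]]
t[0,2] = -71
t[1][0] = 6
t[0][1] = -27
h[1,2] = -84.79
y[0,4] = -32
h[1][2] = -84.79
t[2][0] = 16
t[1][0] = 6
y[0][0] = -24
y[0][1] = -69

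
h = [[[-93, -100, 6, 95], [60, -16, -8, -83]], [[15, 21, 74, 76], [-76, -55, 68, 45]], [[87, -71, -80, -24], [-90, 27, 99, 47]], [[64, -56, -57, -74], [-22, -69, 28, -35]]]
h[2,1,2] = 99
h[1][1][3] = 45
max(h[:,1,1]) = 27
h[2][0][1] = -71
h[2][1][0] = -90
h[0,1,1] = -16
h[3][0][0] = 64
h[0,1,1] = -16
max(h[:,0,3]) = 95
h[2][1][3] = 47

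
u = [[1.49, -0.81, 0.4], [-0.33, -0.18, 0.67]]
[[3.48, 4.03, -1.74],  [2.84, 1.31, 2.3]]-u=[[1.99, 4.84, -2.14], [3.17, 1.49, 1.63]]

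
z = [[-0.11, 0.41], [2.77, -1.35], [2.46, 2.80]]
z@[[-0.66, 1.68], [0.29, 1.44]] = [[0.19, 0.41], [-2.22, 2.71], [-0.81, 8.16]]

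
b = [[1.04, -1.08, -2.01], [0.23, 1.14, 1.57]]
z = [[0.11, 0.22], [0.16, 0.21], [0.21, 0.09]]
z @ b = [[0.16, 0.13, 0.12], [0.21, 0.07, 0.01], [0.24, -0.12, -0.28]]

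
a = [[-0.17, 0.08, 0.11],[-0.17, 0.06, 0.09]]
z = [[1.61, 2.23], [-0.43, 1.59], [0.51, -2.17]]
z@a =[[-0.65, 0.26, 0.38],[-0.20, 0.06, 0.10],[0.28, -0.09, -0.14]]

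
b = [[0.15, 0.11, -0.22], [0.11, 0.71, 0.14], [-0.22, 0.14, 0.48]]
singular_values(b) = [0.78, 0.56, 0.0]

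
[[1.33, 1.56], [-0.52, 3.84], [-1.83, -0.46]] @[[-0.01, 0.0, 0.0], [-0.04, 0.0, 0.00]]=[[-0.08, 0.0, 0.00], [-0.15, 0.0, 0.0], [0.04, 0.0, 0.00]]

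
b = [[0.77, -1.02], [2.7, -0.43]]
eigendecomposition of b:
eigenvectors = [[0.19+0.49j,0.19-0.49j],[(0.85+0j),(0.85-0j)]]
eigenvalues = [(0.17+1.55j), (0.17-1.55j)]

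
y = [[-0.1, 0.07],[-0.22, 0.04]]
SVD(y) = [[-0.46, -0.89], [-0.89, 0.46]] @ diag([0.2506623515930244, 0.04547950630619255]) @ [[0.96, -0.27], [-0.27, -0.96]]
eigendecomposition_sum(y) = [[(-0.05+0.04j), 0.04+0.01j], [(-0.11-0.03j), 0.02+0.06j]] + [[(-0.05-0.04j), 0.04-0.01j], [(-0.11+0.03j), 0.02-0.06j]]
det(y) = 0.01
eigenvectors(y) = [[0.28-0.41j, (0.28+0.41j)], [0.87+0.00j, 0.87-0.00j]]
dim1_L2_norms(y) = [0.12, 0.22]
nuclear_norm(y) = 0.30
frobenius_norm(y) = 0.25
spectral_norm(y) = 0.25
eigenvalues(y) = [(-0.03+0.1j), (-0.03-0.1j)]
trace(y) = -0.06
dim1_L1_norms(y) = [0.17, 0.26]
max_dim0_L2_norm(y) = 0.24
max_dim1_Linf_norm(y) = 0.22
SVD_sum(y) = [[-0.11, 0.03], [-0.21, 0.06]] + [[0.01, 0.04], [-0.01, -0.02]]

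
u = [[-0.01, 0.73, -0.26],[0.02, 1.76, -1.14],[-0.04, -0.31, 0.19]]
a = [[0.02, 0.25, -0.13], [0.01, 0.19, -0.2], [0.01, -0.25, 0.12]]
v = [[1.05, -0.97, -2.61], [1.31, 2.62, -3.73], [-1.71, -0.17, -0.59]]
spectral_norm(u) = 2.26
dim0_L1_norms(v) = [4.07, 3.76, 6.93]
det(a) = -0.00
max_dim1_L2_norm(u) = 2.1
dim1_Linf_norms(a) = [0.25, 0.2, 0.25]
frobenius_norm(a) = 0.48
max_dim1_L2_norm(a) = 0.28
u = v @ a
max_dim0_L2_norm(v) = 4.59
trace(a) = 0.33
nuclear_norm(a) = 0.57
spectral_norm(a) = 0.48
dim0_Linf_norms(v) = [1.71, 2.62, 3.73]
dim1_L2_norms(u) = [0.77, 2.1, 0.37]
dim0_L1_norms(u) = [0.07, 2.8, 1.59]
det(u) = 0.01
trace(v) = 3.08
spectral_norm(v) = 5.16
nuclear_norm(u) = 2.46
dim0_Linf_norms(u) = [0.04, 1.76, 1.14]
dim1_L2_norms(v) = [2.98, 4.74, 1.82]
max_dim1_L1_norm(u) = 2.92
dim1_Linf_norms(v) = [2.61, 3.73, 1.71]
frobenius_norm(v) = 5.89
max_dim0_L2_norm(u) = 1.93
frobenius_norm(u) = 2.27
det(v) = -20.34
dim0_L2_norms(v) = [2.4, 2.8, 4.59]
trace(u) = 1.94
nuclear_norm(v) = 9.15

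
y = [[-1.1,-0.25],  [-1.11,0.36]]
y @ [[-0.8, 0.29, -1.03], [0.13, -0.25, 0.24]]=[[0.85, -0.26, 1.07],  [0.93, -0.41, 1.23]]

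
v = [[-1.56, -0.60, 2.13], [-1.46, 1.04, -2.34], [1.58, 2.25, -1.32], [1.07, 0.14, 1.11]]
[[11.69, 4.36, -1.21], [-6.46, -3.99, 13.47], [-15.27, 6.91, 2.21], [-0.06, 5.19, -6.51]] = v @[[-2.43, 0.35, -3.59], [-3.48, 5.00, 1.95], [2.73, 3.71, -2.65]]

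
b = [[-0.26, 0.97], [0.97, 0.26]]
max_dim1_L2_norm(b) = 1.0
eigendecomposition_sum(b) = [[-0.63, 0.48], [0.48, -0.37]] + [[0.37, 0.48], [0.48, 0.63]]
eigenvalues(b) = [-1.0, 1.0]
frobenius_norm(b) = 1.42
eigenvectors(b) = [[-0.79, -0.61], [0.61, -0.79]]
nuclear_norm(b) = 2.01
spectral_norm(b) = 1.00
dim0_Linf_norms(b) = [0.97, 0.97]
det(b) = -1.01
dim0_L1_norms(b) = [1.23, 1.23]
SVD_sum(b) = [[0.0, 0.97], [0.0, 0.26]] + [[-0.26, 0.0], [0.97, 0.0]]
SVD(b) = [[0.97, -0.26],[0.26, 0.97]] @ diag([1.0042410069301095, 1.0042410069301093]) @ [[0.00, 1.00], [1.0, 0.0]]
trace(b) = 0.00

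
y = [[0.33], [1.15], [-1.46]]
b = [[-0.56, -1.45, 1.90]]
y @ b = [[-0.18,  -0.48,  0.63], [-0.64,  -1.67,  2.18], [0.82,  2.12,  -2.77]]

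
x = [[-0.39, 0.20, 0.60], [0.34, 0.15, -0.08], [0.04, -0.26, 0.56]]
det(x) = -0.12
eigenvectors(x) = [[0.89+0.00j, (-0.56+0.12j), -0.56-0.12j], [(-0.43+0j), -0.38+0.26j, (-0.38-0.26j)], [-0.13+0.00j, -0.68+0.00j, -0.68-0.00j]]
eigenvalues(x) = [(-0.57+0j), (0.45+0.09j), (0.45-0.09j)]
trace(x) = 0.32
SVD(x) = [[-0.79,  0.49,  -0.37], [0.25,  -0.31,  -0.92], [-0.56,  -0.82,  0.12]] @ diag([0.8888906522001724, 0.44331165513362414, 0.30454586658472105]) @ [[0.41, 0.03, -0.91],  [-0.74, 0.6, -0.32],  [-0.53, -0.80, -0.27]]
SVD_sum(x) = [[-0.29, -0.02, 0.64], [0.09, 0.01, -0.2], [-0.21, -0.01, 0.45]] + [[-0.16, 0.13, -0.07], [0.1, -0.08, 0.04], [0.27, -0.22, 0.12]] + [[0.06, 0.09, 0.03],[0.15, 0.22, 0.08],[-0.02, -0.03, -0.01]]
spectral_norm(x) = 0.89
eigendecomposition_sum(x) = [[-0.44+0.00j,0.21+0.00j,0.25-0.00j],  [0.21-0.00j,(-0.1-0j),(-0.12+0j)],  [(0.06-0j),-0.03-0.00j,(-0.04+0j)]] + [[(0.02+0.15j), (-0+0.43j), (0.18-0.37j)], [(0.06+0.11j), 0.13+0.32j, (0.02-0.33j)], [-0.01+0.18j, -0.11+0.50j, (0.3-0.38j)]] + [[0.02-0.15j, -0.00-0.43j, (0.18+0.37j)], [0.06-0.11j, (0.13-0.32j), (0.02+0.33j)], [-0.01-0.18j, -0.11-0.50j, (0.3+0.38j)]]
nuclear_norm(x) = 1.64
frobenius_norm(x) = 1.04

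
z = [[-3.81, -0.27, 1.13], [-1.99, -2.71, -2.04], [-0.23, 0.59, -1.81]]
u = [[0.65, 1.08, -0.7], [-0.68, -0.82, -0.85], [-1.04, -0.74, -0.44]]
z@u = [[-3.47, -4.73, 2.40], [2.67, 1.58, 4.59], [1.33, 0.61, 0.46]]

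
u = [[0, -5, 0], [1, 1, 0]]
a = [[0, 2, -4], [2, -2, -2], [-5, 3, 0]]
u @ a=[[-10, 10, 10], [2, 0, -6]]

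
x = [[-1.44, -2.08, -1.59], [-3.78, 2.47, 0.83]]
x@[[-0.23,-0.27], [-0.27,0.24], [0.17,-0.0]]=[[0.62,-0.11], [0.34,1.61]]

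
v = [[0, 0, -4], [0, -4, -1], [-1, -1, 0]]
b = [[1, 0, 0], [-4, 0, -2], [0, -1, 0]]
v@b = [[0, 4, 0], [16, 1, 8], [3, 0, 2]]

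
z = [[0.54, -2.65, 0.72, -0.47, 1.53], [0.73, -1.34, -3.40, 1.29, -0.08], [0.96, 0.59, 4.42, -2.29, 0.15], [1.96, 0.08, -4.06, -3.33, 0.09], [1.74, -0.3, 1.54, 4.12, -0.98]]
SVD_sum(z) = [[-0.02, 0.02, 0.23, 0.07, -0.01], [0.24, -0.26, -2.92, -0.84, 0.10], [-0.27, 0.3, 3.40, 0.98, -0.12], [0.38, -0.41, -4.71, -1.35, 0.16], [-0.19, 0.21, 2.36, 0.68, -0.08]] + [[-0.01, 0.07, 0.12, -0.43, 0.07], [0.04, -0.34, -0.61, 2.19, -0.34], [-0.05, 0.5, 0.89, -3.21, 0.5], [-0.03, 0.31, 0.54, -1.95, 0.31], [0.06, -0.54, -0.97, 3.48, -0.55]] + [[1.38, -2.44, 0.40, -0.12, 1.09], [0.4, -0.71, 0.12, -0.04, 0.32], [0.31, -0.55, 0.09, -0.03, 0.25], [0.21, -0.37, 0.06, -0.02, 0.17], [0.33, -0.58, 0.09, -0.03, 0.26]] + [[-0.82, -0.32, -0.03, 0.01, 0.34],[0.08, 0.03, 0.00, -0.00, -0.03],[0.99, 0.38, 0.04, -0.01, -0.41],[1.39, 0.54, 0.05, -0.02, -0.58],[1.54, 0.59, 0.06, -0.02, -0.64]] + [[0.01, 0.02, -0.0, 0.01, 0.04], [-0.02, -0.06, 0.01, -0.03, -0.12], [-0.02, -0.04, 0.00, -0.02, -0.07], [0.01, 0.02, -0.0, 0.01, 0.04], [0.01, 0.02, -0.0, 0.01, 0.03]]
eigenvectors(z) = [[-0.4, -0.45, 0.25, 0.26, 0.13], [0.4, -0.30, -0.17, -0.25, -0.41], [-0.77, 0.04, 0.11, 0.06, 0.04], [0.27, -0.26, 0.37, 0.17, -0.01], [-0.14, -0.8, -0.87, -0.91, -0.90]]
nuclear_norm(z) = 19.52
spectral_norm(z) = 7.25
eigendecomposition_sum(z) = [[0.3,  0.08,  2.46,  -0.59,  0.12], [-0.3,  -0.08,  -2.46,  0.59,  -0.12], [0.59,  0.16,  4.78,  -1.15,  0.23], [-0.21,  -0.06,  -1.68,  0.40,  -0.08], [0.10,  0.03,  0.85,  -0.20,  0.04]] + [[0.61, -0.85, -0.68, 0.44, 0.44], [0.40, -0.56, -0.45, 0.29, 0.29], [-0.06, 0.08, 0.06, -0.04, -0.04], [0.35, -0.49, -0.39, 0.25, 0.25], [1.08, -1.5, -1.19, 0.78, 0.78]] + [[2.65, 3.64, -1.05, -5.10, -1.27], [-1.85, -2.54, 0.74, 3.56, 0.89], [1.15, 1.58, -0.46, -2.21, -0.55], [3.97, 5.45, -1.58, -7.64, -1.91], [-9.44, -12.95, 3.75, 18.16, 4.54]] + [[-3.2, -7.00, -0.55, 5.38, 2.67], [3.03, 6.64, 0.52, -5.11, -2.53], [-0.77, -1.69, -0.13, 1.30, 0.64], [-2.14, -4.69, -0.37, 3.60, 1.79], [11.2, 24.55, 1.93, -18.86, -9.37]] + [[0.17, 1.48, 0.54, -0.6, -0.43],  [-0.56, -4.80, -1.75, 1.95, 1.39],  [0.05, 0.46, 0.17, -0.19, -0.13],  [-0.02, -0.14, -0.05, 0.06, 0.04],  [-1.21, -10.43, -3.8, 4.24, 3.03]]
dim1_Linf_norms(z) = [2.65, 3.4, 4.42, 4.06, 4.12]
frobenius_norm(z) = 10.34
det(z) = -72.63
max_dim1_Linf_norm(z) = 4.42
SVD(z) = [[0.03, -0.08, -0.91, 0.34, -0.24], [-0.42, 0.39, -0.26, -0.03, 0.77], [0.49, -0.57, -0.21, -0.40, 0.47], [-0.68, -0.35, -0.14, -0.57, -0.27], [0.34, 0.62, -0.21, -0.63, -0.23]] @ diag([7.249222443599767, 5.930682649307358, 3.3470310633671017, 2.814177693710896, 0.17934393073026234]) @ [[-0.08,0.08,0.95,0.27,-0.03],  [0.02,-0.15,-0.26,0.94,-0.15],  [-0.45,0.8,-0.13,0.04,-0.36],  [-0.87,-0.34,-0.03,0.01,0.36],  [-0.18,-0.46,0.05,-0.19,-0.85]]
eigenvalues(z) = [5.44, 1.15, -3.45, -2.45, -1.38]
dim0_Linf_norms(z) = [1.96, 2.65, 4.42, 4.12, 1.53]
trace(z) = -0.69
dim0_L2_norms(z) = [2.94, 3.04, 7.1, 5.93, 1.83]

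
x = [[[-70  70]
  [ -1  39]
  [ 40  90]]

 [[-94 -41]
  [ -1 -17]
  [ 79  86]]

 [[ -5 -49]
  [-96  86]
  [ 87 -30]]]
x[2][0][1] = -49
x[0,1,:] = [-1, 39]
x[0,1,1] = 39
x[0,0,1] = 70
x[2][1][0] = -96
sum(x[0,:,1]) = 199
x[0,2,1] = 90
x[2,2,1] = -30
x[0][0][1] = 70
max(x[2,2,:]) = 87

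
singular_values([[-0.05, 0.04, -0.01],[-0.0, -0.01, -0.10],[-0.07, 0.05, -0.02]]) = [0.11, 0.1, 0.0]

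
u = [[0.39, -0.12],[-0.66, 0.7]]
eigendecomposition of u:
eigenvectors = [[-0.59, 0.24], [-0.81, -0.97]]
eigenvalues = [0.22, 0.87]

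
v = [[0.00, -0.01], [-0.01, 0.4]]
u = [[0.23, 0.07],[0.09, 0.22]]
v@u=[[-0.00, -0.0],[0.03, 0.09]]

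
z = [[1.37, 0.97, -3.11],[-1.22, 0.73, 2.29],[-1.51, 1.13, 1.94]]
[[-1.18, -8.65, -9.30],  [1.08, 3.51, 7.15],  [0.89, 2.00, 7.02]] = z@[[0.24,  -0.11,  -2.13], [0.18,  -2.00,  -0.10], [0.54,  2.11,  2.02]]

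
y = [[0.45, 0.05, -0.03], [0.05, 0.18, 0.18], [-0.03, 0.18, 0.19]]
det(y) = -0.000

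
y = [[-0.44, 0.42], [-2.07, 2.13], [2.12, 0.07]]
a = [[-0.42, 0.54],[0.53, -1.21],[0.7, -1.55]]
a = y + [[0.02,0.12],[2.60,-3.34],[-1.42,-1.62]]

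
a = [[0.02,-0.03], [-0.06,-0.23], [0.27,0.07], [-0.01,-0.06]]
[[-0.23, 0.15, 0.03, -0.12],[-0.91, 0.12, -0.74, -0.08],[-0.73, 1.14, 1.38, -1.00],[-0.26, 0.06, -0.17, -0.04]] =a @ [[-4.01, 4.68, 4.59, -4.06], [5.00, -1.76, 2.01, 1.42]]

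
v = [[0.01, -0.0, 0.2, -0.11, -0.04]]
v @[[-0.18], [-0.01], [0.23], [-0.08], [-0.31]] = [[0.07]]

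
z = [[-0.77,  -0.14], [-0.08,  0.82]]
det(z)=-0.643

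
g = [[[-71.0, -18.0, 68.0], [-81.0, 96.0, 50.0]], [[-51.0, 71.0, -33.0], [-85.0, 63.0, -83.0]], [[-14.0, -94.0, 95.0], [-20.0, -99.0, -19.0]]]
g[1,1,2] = -83.0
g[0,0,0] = -71.0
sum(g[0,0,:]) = -21.0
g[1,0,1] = 71.0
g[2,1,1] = -99.0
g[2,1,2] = -19.0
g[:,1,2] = [50.0, -83.0, -19.0]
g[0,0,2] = 68.0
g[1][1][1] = 63.0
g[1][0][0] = -51.0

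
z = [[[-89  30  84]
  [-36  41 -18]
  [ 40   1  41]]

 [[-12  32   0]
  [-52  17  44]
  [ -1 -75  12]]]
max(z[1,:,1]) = 32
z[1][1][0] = -52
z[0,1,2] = -18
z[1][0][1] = 32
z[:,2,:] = [[40, 1, 41], [-1, -75, 12]]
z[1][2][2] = 12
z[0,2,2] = 41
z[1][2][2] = 12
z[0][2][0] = 40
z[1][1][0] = -52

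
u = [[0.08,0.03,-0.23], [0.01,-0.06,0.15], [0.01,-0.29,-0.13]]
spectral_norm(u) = 0.34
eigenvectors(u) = [[1.00+0.00j, 0.32+0.46j, (0.32-0.46j)], [(0.05+0j), (-0.06-0.48j), -0.06+0.48j], [-0.02+0.00j, (0.67+0j), (0.67-0j)]]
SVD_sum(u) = [[0.02, -0.11, -0.12], [-0.01, 0.05, 0.05], [0.04, -0.18, -0.22]] + [[0.03, 0.14, -0.11], [-0.02, -0.11, 0.09], [-0.02, -0.11, 0.09]] + [[0.03, -0.00, 0.01], [0.04, -0.00, 0.01], [-0.01, 0.0, -0.0]]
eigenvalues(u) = [(0.09+0j), (-0.1+0.21j), (-0.1-0.21j)]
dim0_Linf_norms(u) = [0.08, 0.29, 0.23]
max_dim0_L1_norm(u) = 0.51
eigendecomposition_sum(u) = [[0.08-0.00j, 0.08+0.00j, -0.03+0.00j], [0.00-0.00j, 0j, -0.00+0.00j], [-0.00+0.00j, (-0-0j), -0j]] + [[(-0+0.01j), (-0.02-0.13j), -0.10+0.00j], [0.00-0.00j, (-0.03+0.11j), 0.08+0.04j], [0.01+0.01j, -0.14-0.06j, (-0.07+0.1j)]] + [[-0.00-0.01j, (-0.02+0.13j), (-0.1-0j)], [0.00+0.00j, -0.03-0.11j, (0.08-0.04j)], [0.01-0.01j, (-0.14+0.06j), -0.07-0.10j]]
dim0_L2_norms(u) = [0.08, 0.3, 0.3]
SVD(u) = [[0.49, -0.68, -0.55], [-0.22, 0.52, -0.83], [0.85, 0.52, 0.11]] @ diag([0.33799264745519986, 0.2655150405920475, 0.05256171121290118]) @ [[0.13,-0.65,-0.75], [-0.16,-0.76,0.63], [-0.98,0.04,-0.21]]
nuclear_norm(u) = 0.66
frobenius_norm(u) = 0.43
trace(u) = -0.11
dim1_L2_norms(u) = [0.25, 0.16, 0.32]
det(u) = 0.00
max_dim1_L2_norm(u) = 0.32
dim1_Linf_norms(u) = [0.23, 0.15, 0.29]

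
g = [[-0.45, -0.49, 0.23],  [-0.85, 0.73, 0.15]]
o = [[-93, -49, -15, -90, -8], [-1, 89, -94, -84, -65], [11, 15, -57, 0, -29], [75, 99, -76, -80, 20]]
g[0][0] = -0.448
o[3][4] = 20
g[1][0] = -0.854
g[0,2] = 0.234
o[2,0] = 11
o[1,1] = 89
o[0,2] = -15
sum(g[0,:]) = -0.702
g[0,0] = -0.448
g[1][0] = -0.854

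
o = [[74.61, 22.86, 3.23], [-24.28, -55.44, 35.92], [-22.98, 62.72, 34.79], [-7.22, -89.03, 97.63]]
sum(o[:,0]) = 20.13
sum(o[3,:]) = 1.3799999999999955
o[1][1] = -55.44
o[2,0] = -22.98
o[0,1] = 22.86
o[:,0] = [74.61, -24.28, -22.98, -7.22]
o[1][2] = 35.92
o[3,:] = [-7.22, -89.03, 97.63]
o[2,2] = 34.79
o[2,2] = 34.79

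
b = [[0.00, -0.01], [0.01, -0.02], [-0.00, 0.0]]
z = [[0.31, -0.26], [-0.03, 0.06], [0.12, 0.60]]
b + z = [[0.31, -0.27], [-0.02, 0.04], [0.12, 0.6]]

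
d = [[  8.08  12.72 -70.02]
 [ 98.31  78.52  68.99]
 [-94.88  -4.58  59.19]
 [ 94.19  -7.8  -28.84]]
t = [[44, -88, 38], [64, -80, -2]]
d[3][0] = 94.19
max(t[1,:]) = 64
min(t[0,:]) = -88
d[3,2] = -28.84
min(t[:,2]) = -2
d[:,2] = [-70.02, 68.99, 59.19, -28.84]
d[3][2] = -28.84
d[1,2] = 68.99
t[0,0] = 44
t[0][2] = 38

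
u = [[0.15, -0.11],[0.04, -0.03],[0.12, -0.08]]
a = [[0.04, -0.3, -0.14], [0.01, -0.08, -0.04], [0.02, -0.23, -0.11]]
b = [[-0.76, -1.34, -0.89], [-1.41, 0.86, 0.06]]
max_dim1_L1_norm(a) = 0.48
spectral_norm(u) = 0.24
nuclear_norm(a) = 0.44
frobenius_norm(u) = 0.24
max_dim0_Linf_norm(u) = 0.15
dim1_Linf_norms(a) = [0.3, 0.08, 0.23]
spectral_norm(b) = 1.79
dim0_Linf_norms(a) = [0.04, 0.3, 0.14]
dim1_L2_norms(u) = [0.19, 0.05, 0.14]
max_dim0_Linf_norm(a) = 0.3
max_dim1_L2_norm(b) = 1.78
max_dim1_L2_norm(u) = 0.19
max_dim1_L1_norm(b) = 2.99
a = u @ b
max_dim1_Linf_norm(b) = 1.41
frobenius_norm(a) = 0.43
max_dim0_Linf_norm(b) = 1.41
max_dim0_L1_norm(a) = 0.61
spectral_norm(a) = 0.43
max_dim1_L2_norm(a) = 0.33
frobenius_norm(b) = 2.43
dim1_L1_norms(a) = [0.48, 0.13, 0.36]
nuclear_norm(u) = 0.25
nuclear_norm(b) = 3.43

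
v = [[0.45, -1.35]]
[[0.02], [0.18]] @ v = [[0.01, -0.03], [0.08, -0.24]]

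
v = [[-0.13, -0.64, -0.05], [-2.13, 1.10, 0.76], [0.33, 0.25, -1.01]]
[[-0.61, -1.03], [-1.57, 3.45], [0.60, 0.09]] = v @ [[1.1,  -0.68], [0.74,  1.74], [-0.05,  0.12]]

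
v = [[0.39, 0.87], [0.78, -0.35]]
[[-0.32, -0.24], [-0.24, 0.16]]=v @[[-0.39, 0.07], [-0.19, -0.31]]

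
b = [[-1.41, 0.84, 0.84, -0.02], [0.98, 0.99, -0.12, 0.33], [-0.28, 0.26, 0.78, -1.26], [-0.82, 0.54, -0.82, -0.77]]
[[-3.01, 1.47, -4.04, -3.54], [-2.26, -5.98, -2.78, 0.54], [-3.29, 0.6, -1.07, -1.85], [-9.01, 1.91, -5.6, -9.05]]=b@[[1.44, -3.04, 1.42, 3.02], [-4.45, -2.86, -4.26, -2.84], [3.37, -0.51, 1.85, 3.76], [3.46, -0.71, 0.8, 2.54]]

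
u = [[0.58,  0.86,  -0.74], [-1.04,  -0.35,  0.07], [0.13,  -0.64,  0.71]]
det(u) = -0.00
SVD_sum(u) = [[0.67, 0.83, -0.68],[-0.43, -0.54, 0.44],[-0.39, -0.48, 0.39]] + [[-0.09,0.03,-0.06], [-0.61,0.19,-0.37], [0.52,-0.16,0.32]] + [[0.0, -0.0, -0.00], [0.00, -0.0, -0.0], [0.0, -0.00, -0.00]]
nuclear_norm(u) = 2.65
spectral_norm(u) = 1.68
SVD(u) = [[-0.76, -0.11, 0.64], [0.49, -0.76, 0.44], [0.44, 0.64, 0.63]] @ diag([1.6784581084696615, 0.9726137581534138, 0.0009249665602394713]) @ [[-0.53, -0.66, 0.54], [0.83, -0.25, 0.50], [0.19, -0.71, -0.68]]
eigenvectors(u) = [[-0.65+0.00j, (-0.65-0j), (-0.19+0j)], [0.41-0.42j, (0.41+0.42j), 0.71+0.00j], [(0.38+0.29j), 0.38-0.29j, (0.68+0j)]]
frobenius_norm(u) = 1.94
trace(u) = 0.94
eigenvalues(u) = [(0.47+0.88j), (0.47-0.88j), (-0+0j)]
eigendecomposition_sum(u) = [[(0.29+0.53j), 0.43-0.15j, (-0.37+0.31j)],  [(-0.52-0.15j), -0.17+0.37j, (0.04-0.43j)],  [0.07-0.44j, -0.32-0.10j, 0.36-0.02j]] + [[0.29-0.53j, (0.43+0.15j), -0.37-0.31j],  [(-0.52+0.15j), (-0.17-0.37j), (0.04+0.43j)],  [(0.07+0.44j), (-0.32+0.1j), 0.36+0.02j]] + [[0j, 0j, 0j],[-0.00-0.00j, -0.00-0.00j, -0.00-0.00j],[-0.00-0.00j, -0.00-0.00j, -0.00-0.00j]]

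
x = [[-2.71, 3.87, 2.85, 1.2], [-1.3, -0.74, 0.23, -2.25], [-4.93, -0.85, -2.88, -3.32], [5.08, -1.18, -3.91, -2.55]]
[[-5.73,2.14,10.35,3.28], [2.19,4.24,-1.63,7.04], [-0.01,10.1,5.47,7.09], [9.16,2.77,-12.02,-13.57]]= x @ [[1.02, -0.60, -1.86, -1.77], [-0.34, 1.15, 1.42, -1.88], [0.03, -0.55, -0.6, 2.54], [-1.45, -1.97, 1.27, -1.23]]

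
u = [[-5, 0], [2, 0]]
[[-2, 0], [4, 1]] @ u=[[10, 0], [-18, 0]]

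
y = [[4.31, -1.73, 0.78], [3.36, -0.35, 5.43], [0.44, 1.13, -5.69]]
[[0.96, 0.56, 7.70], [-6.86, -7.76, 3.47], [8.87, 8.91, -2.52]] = y @ [[0.45, 0.27, 0.77],[-0.13, -0.38, -2.53],[-1.55, -1.62, -0.00]]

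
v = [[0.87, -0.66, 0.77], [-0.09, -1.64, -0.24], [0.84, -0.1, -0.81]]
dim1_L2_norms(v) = [1.34, 1.66, 1.17]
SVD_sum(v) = [[0.24,-0.85,0.02], [0.42,-1.49,0.03], [0.08,-0.3,0.01]] + [[0.68, 0.19, 0.05], [-0.53, -0.15, -0.04], [0.69, 0.20, 0.05]] + [[-0.05, -0.0, 0.7], [0.02, 0.00, -0.23], [0.07, 0.00, -0.87]]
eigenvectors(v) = [[-0.92, 0.42, 0.31], [0.06, 0.36, 0.93], [-0.38, -0.83, -0.21]]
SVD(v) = [[-0.49,0.62,-0.61], [-0.86,-0.48,0.2], [-0.17,0.62,0.76]] @ diag([1.811069740311318, 1.1517711821261727, 1.1427377388326572]) @ [[-0.27, 0.96, -0.02], [0.96, 0.27, 0.08], [0.08, 0.00, -1.0]]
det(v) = 2.38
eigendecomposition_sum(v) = [[1.04, -0.25, 0.42],[-0.07, 0.02, -0.03],[0.43, -0.11, 0.17]] + [[-0.23, 0.21, 0.59], [-0.20, 0.18, 0.5], [0.45, -0.41, -1.15]] + [[0.06, -0.62, -0.24], [0.17, -1.84, -0.71], [-0.04, 0.41, 0.16]]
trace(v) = -1.58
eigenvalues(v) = [1.23, -1.2, -1.62]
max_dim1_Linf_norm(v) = 1.64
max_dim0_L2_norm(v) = 1.77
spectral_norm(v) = 1.81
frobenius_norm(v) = 2.43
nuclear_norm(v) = 4.11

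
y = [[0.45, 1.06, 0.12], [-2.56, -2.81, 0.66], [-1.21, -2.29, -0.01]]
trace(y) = -2.37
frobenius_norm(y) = 4.79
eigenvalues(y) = [(-1.2+1.33j), (-1.2-1.33j), (0.04+0j)]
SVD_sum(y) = [[0.66, 0.87, -0.12], [-2.29, -3.04, 0.41], [-1.52, -2.02, 0.27]] + [[-0.22, 0.2, 0.21], [-0.26, 0.23, 0.26], [0.3, -0.27, -0.29]] + [[0.01, -0.01, 0.02], [-0.00, 0.0, -0.0], [0.01, -0.0, 0.01]]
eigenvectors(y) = [[0.35+0.05j, 0.35-0.05j, (0.54+0j)], [-0.54+0.36j, (-0.54-0.36j), (-0.3+0j)], [(-0.67+0j), -0.67-0.00j, (0.79+0j)]]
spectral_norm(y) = 4.73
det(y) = 0.11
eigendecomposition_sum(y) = [[0.22+0.80j, 0.53+0.56j, (0.05-0.33j)], [-1.28-0.82j, (-1.41-0.11j), (0.33+0.51j)], [(-0.62-1.44j), (-1.14-0.91j), -0.01+0.64j]] + [[0.22-0.80j, 0.53-0.56j, (0.05+0.33j)], [-1.28+0.82j, (-1.41+0.11j), 0.33-0.51j], [-0.62+1.44j, -1.14+0.91j, (-0.01-0.64j)]] + [[0.02+0.00j, -0.00+0.00j, (0.01-0j)], [-0.01-0.00j, 0.00-0.00j, -0.01+0.00j], [(0.03+0j), (-0+0j), 0.02-0.00j]]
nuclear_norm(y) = 5.52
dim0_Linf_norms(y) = [2.56, 2.81, 0.66]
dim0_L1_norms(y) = [4.22, 6.16, 0.79]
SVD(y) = [[-0.23, -0.48, 0.84], [0.81, -0.58, -0.11], [0.54, 0.66, 0.53]] @ diag([4.7287920539232635, 0.7560411615341786, 0.03205421685598102]) @ [[-0.60,-0.79,0.11], [0.61,-0.54,-0.59], [0.52,-0.29,0.80]]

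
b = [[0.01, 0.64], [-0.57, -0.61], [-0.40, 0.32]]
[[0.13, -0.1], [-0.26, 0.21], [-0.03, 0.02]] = b @ [[0.24,  -0.19],[0.2,  -0.16]]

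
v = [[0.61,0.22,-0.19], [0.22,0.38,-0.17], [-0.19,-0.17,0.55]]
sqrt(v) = [[0.76, 0.15, -0.12], [0.15, 0.59, -0.12], [-0.12, -0.12, 0.72]]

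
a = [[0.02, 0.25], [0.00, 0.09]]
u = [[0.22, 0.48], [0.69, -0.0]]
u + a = [[0.24, 0.73],[0.69, 0.09]]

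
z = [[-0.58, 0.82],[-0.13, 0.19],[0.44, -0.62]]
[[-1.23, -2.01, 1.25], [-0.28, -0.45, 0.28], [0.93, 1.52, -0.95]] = z @ [[1.53, 2.5, -1.56], [-0.42, -0.68, 0.42]]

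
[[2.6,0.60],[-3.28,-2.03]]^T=[[2.6,-3.28], [0.6,-2.03]]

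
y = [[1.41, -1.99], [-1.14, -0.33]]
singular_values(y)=[2.48, 1.1]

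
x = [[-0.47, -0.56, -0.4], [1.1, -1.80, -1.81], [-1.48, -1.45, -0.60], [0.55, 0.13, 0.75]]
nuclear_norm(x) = 5.71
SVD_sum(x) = [[-0.01, -0.52, -0.45],[-0.02, -1.92, -1.65],[-0.01, -1.14, -0.98],[0.01, 0.45, 0.39]] + [[-0.46, -0.06, 0.07],[1.12, 0.14, -0.18],[-1.5, -0.19, 0.24],[0.43, 0.05, -0.07]] + [[-0.01,0.02,-0.02], [0.01,-0.02,0.02], [0.04,-0.13,0.15], [0.11,-0.37,0.43]]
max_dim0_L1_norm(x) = 3.94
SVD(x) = [[0.22,-0.23,0.05], [0.82,0.57,-0.05], [0.49,-0.76,-0.32], [-0.19,0.22,-0.95]] @ diag([3.0844833239445735, 2.0160588506370547, 0.6138968440021734]) @ [[-0.01, -0.76, -0.65], [0.98, 0.12, -0.15], [-0.20, 0.64, -0.74]]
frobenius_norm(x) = 3.74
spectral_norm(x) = 3.08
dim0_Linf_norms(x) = [1.48, 1.8, 1.81]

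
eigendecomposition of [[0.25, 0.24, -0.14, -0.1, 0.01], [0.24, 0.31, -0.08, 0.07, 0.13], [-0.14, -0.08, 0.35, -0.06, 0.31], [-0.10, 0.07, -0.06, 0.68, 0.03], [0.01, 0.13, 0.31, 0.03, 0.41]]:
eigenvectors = [[0.75, 0.16, -0.60, -0.23, -0.07], [-0.62, 0.3, -0.71, 0.07, -0.14], [0.13, 0.70, 0.11, 0.44, 0.54], [0.18, 0.08, 0.08, 0.67, -0.71], [0.07, -0.63, -0.35, 0.55, 0.42]]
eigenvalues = [0.0, -0.0, 0.58, 0.71, 0.71]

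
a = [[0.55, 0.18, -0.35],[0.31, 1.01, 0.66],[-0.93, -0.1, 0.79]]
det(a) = 0.003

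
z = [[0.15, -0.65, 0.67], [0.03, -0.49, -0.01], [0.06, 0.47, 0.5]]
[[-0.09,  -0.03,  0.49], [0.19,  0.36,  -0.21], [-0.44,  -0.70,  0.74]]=z @ [[-1.23, 0.08, -0.28], [-0.45, -0.71, 0.38], [-0.3, -0.75, 1.16]]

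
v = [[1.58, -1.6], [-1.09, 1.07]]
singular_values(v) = [2.72, 0.02]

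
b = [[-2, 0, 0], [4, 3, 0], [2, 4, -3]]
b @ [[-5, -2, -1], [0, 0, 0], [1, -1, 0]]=[[10, 4, 2], [-20, -8, -4], [-13, -1, -2]]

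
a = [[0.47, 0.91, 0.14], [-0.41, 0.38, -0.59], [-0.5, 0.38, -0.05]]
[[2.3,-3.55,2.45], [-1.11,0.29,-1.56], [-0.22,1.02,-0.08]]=a @ [[1.40, -3.70, 1.12], [1.52, -2.10, 1.66], [1.88, 0.72, 2.93]]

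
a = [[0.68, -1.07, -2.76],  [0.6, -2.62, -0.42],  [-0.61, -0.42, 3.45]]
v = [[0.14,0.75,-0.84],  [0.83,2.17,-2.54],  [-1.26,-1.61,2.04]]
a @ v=[[2.68, 2.63, -3.48], [-1.56, -4.56, 5.29], [-4.78, -6.92, 8.62]]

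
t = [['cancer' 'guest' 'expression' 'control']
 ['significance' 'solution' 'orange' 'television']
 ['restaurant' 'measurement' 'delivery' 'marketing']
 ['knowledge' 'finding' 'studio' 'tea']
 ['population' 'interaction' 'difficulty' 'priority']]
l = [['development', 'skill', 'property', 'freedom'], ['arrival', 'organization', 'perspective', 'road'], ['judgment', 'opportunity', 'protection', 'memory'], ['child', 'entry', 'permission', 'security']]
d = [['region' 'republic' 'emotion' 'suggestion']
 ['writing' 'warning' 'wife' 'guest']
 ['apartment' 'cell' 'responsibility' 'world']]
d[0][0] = 'region'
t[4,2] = 'difficulty'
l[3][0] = 'child'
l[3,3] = 'security'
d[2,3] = 'world'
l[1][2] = 'perspective'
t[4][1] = 'interaction'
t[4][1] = 'interaction'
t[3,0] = 'knowledge'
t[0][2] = 'expression'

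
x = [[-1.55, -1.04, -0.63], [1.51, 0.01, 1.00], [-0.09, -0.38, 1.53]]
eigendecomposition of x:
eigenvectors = [[(-0.42+0.48j), -0.42-0.48j, -0.30+0.00j],[(0.76+0j), 0.76-0.00j, 0.32+0.00j],[(0.09+0.06j), 0.09-0.06j, (0.9+0j)]]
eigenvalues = [(-0.72+1.03j), (-0.72-1.03j), (1.43+0j)]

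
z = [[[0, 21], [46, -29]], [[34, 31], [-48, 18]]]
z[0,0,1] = 21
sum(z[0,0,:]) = 21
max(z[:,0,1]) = 31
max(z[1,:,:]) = 34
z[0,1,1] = -29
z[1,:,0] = [34, -48]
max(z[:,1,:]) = 46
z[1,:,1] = [31, 18]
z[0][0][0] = 0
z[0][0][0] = 0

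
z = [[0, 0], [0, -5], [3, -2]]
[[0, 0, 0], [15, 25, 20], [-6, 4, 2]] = z @[[-4, -2, -2], [-3, -5, -4]]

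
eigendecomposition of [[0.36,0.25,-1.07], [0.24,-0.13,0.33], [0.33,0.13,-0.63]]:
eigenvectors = [[(-0.13+0j),-0.34+0.25j,-0.34-0.25j], [(-0.95+0j),(0.89+0j),0.89-0.00j], [-0.27+0.00j,0.06+0.17j,0.06-0.17j]]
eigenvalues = [(-0+0j), (-0.2+0.13j), (-0.2-0.13j)]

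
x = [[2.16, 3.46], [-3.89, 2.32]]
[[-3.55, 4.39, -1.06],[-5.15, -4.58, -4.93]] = x @[[0.52, 1.41, 0.79], [-1.35, 0.39, -0.80]]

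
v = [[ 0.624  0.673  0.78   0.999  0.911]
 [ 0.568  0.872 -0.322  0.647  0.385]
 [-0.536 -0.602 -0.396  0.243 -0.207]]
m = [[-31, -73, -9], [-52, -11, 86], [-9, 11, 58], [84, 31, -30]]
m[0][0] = -31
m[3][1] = 31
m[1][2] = 86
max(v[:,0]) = 0.624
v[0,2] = 0.78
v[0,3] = 0.999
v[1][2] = -0.322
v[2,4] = -0.207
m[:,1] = [-73, -11, 11, 31]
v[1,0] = 0.568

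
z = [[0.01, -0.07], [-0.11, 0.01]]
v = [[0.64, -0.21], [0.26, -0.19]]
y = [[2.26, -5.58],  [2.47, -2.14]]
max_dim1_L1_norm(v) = 0.85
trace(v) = 0.45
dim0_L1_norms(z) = [0.12, 0.08]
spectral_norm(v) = 0.74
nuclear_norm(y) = 8.05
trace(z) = 0.02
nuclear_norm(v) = 0.83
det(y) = 8.95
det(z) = -0.01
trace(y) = 0.12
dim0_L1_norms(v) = [0.9, 0.4]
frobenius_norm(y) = 6.85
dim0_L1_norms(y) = [4.73, 7.72]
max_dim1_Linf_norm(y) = 5.58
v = y @ z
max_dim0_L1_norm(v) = 0.9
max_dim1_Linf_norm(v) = 0.64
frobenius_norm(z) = 0.13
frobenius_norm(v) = 0.75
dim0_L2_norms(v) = [0.69, 0.28]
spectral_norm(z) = 0.11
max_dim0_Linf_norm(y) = 5.58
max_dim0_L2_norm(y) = 5.98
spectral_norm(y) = 6.72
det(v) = -0.07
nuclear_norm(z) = 0.18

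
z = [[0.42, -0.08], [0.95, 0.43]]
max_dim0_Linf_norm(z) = 0.95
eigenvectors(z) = [[0.01-0.28j, (0.01+0.28j)], [-0.96+0.00j, (-0.96-0j)]]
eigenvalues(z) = [(0.42+0.28j), (0.42-0.28j)]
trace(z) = 0.85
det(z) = 0.26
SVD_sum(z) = [[0.34,0.13],[0.98,0.36]] + [[0.08, -0.21],[-0.03, 0.07]]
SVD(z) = [[-0.33, -0.94], [-0.94, 0.33]] @ diag([1.1027487358812311, 0.2326912665149828]) @ [[-0.94, -0.34],  [-0.34, 0.94]]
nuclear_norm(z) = 1.34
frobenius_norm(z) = 1.13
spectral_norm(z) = 1.10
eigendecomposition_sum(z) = [[(0.21+0.14j), -0.04+0.06j], [0.48-0.73j, (0.22+0.13j)]] + [[(0.21-0.14j), (-0.04-0.06j)], [0.48+0.73j, (0.22-0.13j)]]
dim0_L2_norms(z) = [1.04, 0.44]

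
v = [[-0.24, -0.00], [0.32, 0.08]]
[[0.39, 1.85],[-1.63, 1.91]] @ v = [[0.50, 0.15],[1.0, 0.15]]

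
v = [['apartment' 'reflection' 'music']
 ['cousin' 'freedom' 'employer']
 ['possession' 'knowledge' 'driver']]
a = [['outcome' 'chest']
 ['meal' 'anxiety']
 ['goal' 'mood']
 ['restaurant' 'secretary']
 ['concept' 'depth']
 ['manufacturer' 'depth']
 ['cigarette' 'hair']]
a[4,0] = 'concept'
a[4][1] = 'depth'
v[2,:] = ['possession', 'knowledge', 'driver']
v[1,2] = 'employer'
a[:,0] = ['outcome', 'meal', 'goal', 'restaurant', 'concept', 'manufacturer', 'cigarette']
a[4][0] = 'concept'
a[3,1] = 'secretary'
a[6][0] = 'cigarette'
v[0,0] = 'apartment'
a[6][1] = 'hair'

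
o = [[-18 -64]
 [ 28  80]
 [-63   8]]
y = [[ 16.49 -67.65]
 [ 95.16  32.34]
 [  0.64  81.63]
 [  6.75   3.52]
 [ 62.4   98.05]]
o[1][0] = 28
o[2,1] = 8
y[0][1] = -67.65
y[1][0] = 95.16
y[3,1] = 3.52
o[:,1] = [-64, 80, 8]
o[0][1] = -64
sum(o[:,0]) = -53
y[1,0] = 95.16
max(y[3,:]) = 6.75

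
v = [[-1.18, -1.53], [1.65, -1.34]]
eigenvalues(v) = [(-1.26+1.59j), (-1.26-1.59j)]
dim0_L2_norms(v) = [2.03, 2.03]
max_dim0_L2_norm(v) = 2.03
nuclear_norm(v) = 4.06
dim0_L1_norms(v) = [2.83, 2.87]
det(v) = 4.11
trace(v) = -2.52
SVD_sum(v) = [[0.19,-0.20], [1.47,-1.51]] + [[-1.37, -1.33],[0.18, 0.17]]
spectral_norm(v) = 2.13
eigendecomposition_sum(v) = [[(-0.59+0.83j),-0.76-0.61j], [(0.82+0.66j),(-0.67+0.76j)]] + [[-0.59-0.83j, (-0.76+0.61j)], [0.82-0.66j, (-0.67-0.76j)]]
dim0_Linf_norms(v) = [1.65, 1.53]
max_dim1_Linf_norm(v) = 1.65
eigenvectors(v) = [[(0.03+0.69j), 0.03-0.69j], [0.72+0.00j, (0.72-0j)]]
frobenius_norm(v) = 2.87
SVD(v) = [[0.13, 0.99], [0.99, -0.13]] @ diag([2.1287188075236054, 1.9287188075236057]) @ [[0.7, -0.72], [-0.72, -0.70]]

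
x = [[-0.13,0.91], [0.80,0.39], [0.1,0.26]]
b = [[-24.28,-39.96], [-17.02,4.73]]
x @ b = [[-12.33, 9.50], [-26.06, -30.12], [-6.85, -2.77]]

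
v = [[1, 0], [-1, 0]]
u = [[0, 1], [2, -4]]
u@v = [[-1, 0], [6, 0]]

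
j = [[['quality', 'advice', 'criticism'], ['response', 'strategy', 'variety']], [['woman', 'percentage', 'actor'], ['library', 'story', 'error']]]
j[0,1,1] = 'strategy'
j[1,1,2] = 'error'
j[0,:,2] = ['criticism', 'variety']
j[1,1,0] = 'library'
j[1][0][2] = 'actor'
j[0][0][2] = 'criticism'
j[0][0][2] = 'criticism'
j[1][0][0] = 'woman'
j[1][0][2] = 'actor'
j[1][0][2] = 'actor'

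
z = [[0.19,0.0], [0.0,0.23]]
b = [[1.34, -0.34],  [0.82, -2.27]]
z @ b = [[0.25, -0.06], [0.19, -0.52]]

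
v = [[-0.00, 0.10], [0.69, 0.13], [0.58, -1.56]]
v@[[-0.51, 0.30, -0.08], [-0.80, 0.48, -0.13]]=[[-0.08,0.05,-0.01], [-0.46,0.27,-0.07], [0.95,-0.57,0.16]]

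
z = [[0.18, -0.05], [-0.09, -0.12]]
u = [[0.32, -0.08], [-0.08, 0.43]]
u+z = [[0.5, -0.13], [-0.17, 0.31]]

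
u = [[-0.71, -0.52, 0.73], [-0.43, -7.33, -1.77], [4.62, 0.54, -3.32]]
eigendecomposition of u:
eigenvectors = [[-0.62, 0.21, 0.12], [0.21, 0.55, 0.95], [-0.75, -0.81, -0.30]]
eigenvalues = [0.35, -4.88, -6.82]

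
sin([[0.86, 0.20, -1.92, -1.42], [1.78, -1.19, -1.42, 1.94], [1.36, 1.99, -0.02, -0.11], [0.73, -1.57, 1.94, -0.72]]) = [[3.41, 1.91, -3.31, -0.93],  [3.19, -4.62, 0.24, 1.15],  [2.45, 3.53, 0.57, 2.65],  [-1.61, 0.47, 4.98, -3.91]]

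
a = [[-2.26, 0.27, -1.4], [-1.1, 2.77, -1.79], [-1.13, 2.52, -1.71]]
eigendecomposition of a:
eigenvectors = [[0.9, 0.19, -0.47], [0.29, -0.74, 0.34], [0.31, -0.65, 0.82]]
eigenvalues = [-2.66, 1.47, -0.01]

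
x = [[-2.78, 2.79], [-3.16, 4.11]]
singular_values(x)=[6.5, 0.4]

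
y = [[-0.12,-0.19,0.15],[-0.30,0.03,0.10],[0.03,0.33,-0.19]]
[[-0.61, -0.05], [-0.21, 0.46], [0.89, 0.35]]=y@ [[0.66, -0.45], [2.18, 2.53], [-0.78, 2.48]]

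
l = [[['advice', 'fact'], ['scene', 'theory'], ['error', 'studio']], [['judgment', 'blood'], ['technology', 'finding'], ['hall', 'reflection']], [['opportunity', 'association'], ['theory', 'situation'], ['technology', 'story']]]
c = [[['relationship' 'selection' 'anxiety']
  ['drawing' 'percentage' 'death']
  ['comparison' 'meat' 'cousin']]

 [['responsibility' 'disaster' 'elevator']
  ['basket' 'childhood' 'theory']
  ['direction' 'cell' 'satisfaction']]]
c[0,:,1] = ['selection', 'percentage', 'meat']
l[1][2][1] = 'reflection'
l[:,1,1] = ['theory', 'finding', 'situation']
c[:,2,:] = [['comparison', 'meat', 'cousin'], ['direction', 'cell', 'satisfaction']]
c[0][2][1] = 'meat'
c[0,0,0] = 'relationship'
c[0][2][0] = 'comparison'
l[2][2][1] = 'story'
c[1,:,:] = [['responsibility', 'disaster', 'elevator'], ['basket', 'childhood', 'theory'], ['direction', 'cell', 'satisfaction']]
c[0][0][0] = 'relationship'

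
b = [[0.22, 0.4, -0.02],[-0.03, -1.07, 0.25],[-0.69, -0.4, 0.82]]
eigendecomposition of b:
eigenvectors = [[0.07, 0.55, 0.30], [0.14, 0.14, -0.95], [0.99, 0.82, -0.09]]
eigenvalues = [0.71, 0.29, -1.04]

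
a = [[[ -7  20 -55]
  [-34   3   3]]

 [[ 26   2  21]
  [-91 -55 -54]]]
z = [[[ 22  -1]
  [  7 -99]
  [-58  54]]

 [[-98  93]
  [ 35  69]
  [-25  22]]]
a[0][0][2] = -55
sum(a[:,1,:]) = -228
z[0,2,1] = 54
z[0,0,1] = -1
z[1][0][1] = 93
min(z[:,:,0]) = -98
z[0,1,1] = -99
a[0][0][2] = -55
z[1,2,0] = -25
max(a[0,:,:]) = 20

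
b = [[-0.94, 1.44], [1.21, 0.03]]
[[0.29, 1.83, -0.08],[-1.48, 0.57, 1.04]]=b@[[-1.21, 0.43, 0.85], [-0.59, 1.55, 0.5]]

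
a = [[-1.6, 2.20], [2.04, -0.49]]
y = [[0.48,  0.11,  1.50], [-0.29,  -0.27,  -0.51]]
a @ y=[[-1.41, -0.77, -3.52], [1.12, 0.36, 3.31]]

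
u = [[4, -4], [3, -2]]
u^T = [[4, 3], [-4, -2]]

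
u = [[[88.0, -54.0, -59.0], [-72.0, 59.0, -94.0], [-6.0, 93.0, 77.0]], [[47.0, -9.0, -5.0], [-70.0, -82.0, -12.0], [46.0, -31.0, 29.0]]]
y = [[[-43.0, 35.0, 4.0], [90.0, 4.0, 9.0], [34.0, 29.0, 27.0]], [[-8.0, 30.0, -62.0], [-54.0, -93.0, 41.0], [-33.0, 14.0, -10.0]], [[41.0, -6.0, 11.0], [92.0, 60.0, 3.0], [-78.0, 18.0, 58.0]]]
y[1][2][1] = 14.0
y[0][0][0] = -43.0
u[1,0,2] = -5.0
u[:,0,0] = [88.0, 47.0]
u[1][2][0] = 46.0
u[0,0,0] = 88.0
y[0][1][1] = 4.0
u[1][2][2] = 29.0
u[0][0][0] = 88.0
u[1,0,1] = -9.0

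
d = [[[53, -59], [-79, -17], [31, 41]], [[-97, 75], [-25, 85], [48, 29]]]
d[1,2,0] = 48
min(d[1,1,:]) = -25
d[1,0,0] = -97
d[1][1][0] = -25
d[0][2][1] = 41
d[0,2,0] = 31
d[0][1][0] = -79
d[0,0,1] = -59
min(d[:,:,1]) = -59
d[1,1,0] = -25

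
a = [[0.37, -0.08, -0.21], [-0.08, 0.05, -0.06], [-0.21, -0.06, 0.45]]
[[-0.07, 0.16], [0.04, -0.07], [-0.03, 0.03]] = a@[[-0.26, 0.62], [0.14, -0.05], [-0.16, 0.36]]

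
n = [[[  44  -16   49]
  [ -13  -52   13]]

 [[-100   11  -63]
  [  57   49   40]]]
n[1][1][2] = 40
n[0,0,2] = 49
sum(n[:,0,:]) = -75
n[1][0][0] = -100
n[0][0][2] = 49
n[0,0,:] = [44, -16, 49]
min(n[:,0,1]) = -16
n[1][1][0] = 57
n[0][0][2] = 49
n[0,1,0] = -13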